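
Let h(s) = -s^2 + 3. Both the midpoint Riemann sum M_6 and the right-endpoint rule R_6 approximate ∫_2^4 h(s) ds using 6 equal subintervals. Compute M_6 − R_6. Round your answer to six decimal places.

2.055556

M_6 ≈ -12.64814815.
R_6 ≈ -14.70370370.
M_6 − R_6 ≈ 2.055556.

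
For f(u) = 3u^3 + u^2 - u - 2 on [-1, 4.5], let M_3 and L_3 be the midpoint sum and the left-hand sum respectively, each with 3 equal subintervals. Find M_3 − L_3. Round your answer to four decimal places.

188.5373

M_3 ≈ 291.076678.
L_3 ≈ 102.539352.
M_3 − L_3 ≈ 188.5373.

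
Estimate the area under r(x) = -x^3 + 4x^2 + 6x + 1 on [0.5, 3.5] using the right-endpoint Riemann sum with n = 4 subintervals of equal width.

66.65625

Δx = (3.5 − 0.5)/4 = 0.75.
Right endpoints: 1.25, 2, 2.75, 3.5.
r(1.25) = 12.796875, r(2) = 21, r(2.75) = 26.953125, r(3.5) = 28.125.
Sum = Δx · [r(1.25) + r(2) + r(2.75) + r(3.5)].
Sum = 66.65625.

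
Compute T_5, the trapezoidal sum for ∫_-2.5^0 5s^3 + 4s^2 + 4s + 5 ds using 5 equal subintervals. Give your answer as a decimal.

-29.53125

Δs = (0 − (-2.5))/5 = 0.5.
f(-2.5) = -58.125, f(-2) = -27, f(-1.5) = -8.875, f(-1) = 0, f(-0.5) = 3.375, f(0) = 5.
T_5 = (Δs/2)·[f(s_0) + 2f(s_1) + ... + 2f(s_{4}) + f(s_5)].
Sum = -29.53125.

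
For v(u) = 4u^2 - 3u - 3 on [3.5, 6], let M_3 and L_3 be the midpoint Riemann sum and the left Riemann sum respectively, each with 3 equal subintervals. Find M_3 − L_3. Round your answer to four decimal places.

34.7222

M_3 ≈ 187.129630.
L_3 ≈ 152.407407.
M_3 − L_3 ≈ 34.7222.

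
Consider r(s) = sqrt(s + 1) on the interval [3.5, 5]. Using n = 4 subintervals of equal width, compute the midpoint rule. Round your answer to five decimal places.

Δs = (5 − 3.5)/4 = 0.375.
Midpoints: 3.6875, 4.0625, 4.4375, 4.8125.
r(3.6875) ≈ 2.16506, r(4.0625) ≈ 2.25000, r(4.4375) ≈ 2.33184, r(4.8125) ≈ 2.41091.
Sum = Δs · [r(3.6875) + r(4.0625) + r(4.4375) + r(4.8125)].
Sum ≈ 3.43418.

3.43418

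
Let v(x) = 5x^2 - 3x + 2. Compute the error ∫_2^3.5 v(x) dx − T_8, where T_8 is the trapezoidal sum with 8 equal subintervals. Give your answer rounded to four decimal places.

Exact integral: ∫_2^3.5 v(x) dx = 48.75.
T_8 ≈ 48.793945.
Error ≈ 48.75 − 48.793945 ≈ -0.0439.

-0.0439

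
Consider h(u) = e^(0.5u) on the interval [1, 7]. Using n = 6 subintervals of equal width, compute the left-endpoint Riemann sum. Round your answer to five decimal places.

48.50578

Δu = (7 − 1)/6 = 1.
Left endpoints: 1, 2, 3, 4, 5, 6.
h(1) ≈ 1.64872, h(2) ≈ 2.71828, h(3) ≈ 4.48169, h(4) ≈ 7.38906, h(5) ≈ 12.18249, h(6) ≈ 20.08554.
Sum = Δu · [h(1) + h(2) + h(3) + ...].
Sum ≈ 48.50578.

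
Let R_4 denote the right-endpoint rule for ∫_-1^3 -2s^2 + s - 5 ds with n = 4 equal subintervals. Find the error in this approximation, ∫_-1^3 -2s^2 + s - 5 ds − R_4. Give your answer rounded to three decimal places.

Exact integral: ∫_-1^3 f(s) ds ≈ -34.66667.
R_4 = -42.
Error ≈ -34.66667 − (-42) ≈ 7.333.

7.333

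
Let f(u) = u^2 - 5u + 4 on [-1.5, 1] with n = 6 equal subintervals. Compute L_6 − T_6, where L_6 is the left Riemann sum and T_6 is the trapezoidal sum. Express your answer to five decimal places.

2.86458

L_6 ≈ 17.5202546.
T_6 ≈ 14.6556713.
L_6 − T_6 ≈ 2.86458.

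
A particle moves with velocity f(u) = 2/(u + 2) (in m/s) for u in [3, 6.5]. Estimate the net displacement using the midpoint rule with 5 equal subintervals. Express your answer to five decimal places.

1.06019

Δu = (6.5 − 3)/5 = 0.7.
Midpoints: 3.35, 4.05, 4.75, 5.45, 6.15.
f(3.35) = 40/107, f(4.05) = 40/121, f(4.75) = 8/27, f(5.45) = 40/149, f(6.15) = 40/163.
Sum = Δu · [f(3.35) + f(4.05) + f(4.75) + f(5.45) + f(6.15)].
Sum ≈ 1.06019.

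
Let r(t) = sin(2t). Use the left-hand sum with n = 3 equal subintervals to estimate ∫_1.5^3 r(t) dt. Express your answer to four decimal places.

-0.7873

Δt = (3 − 1.5)/3 = 0.5.
Left endpoints: 1.5, 2, 2.5.
r(1.5) ≈ 0.1411, r(2) ≈ -0.7568, r(2.5) ≈ -0.9589.
Sum = Δt · [r(1.5) + r(2) + r(2.5)].
Sum ≈ -0.7873.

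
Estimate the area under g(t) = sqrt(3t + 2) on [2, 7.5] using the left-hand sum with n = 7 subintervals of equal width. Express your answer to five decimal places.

21.07527

Δt = (7.5 − 2)/7 = 11/14.
Left endpoints: 2, 39/14, 25/7, 61/14, 36/7, 83/14, 47/7.
g(2) ≈ 2.82843, g(39/14) ≈ 3.21825, g(25/7) ≈ 3.56571, g(61/14) ≈ 3.88219, g(36/7) ≈ 4.17475, g(83/14) ≈ 4.44811, g(47/7) ≈ 4.70562.
Sum = Δt · [g(2) + g(39/14) + g(25/7) + ...].
Sum ≈ 21.07527.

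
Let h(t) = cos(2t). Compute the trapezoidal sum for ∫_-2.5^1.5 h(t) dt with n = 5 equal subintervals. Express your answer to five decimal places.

Δt = (1.5 − (-2.5))/5 = 0.8.
h(-2.5) ≈ 0.28366, h(-1.7) ≈ -0.96680, h(-0.9) ≈ -0.22720, h(-0.1) ≈ 0.98007, h(0.7) ≈ 0.16997, h(1.5) ≈ -0.98999.
T_5 = (Δt/2)·[h(t_0) + 2h(t_1) + ... + 2h(t_{4}) + h(t_5)].
Sum ≈ -0.31771.

-0.31771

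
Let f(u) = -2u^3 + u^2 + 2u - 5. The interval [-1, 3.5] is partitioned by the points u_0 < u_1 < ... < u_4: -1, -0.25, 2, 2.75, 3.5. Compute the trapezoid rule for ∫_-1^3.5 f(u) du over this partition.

-81.0703125

Subinterval widths: 0.75, 2.25, 0.75, 0.75.
f(-1) = -4, f(-0.25) = -5.40625, f(2) = -13, f(2.75) = -33.53125, f(3.5) = -71.5.
On each subinterval the trapezoid contributes (Δu_i/2)·[f(u_{i-1}) + f(u_i)].
Sum = -81.0703125.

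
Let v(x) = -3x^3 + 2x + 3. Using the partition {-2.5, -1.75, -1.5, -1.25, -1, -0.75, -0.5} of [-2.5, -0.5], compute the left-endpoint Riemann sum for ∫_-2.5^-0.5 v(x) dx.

43.36328125

Subinterval widths: 0.75, 0.25, 0.25, 0.25, 0.25, 0.25.
Left endpoints: -2.5, -1.75, -1.5, -1.25, -1, -0.75.
v(-2.5) = 44.875, v(-1.75) = 15.578125, v(-1.5) = 10.125, v(-1.25) = 6.359375, v(-1) = 4, v(-0.75) = 2.765625.
Sum = Σ Δx_i · v(x_i).
Sum = 43.36328125.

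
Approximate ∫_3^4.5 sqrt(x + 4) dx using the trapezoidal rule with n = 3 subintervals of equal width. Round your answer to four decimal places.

Δx = (4.5 − 3)/3 = 0.5.
f(3) ≈ 2.6458, f(3.5) ≈ 2.7386, f(4) ≈ 2.8284, f(4.5) ≈ 2.9155.
T_3 = (Δx/2)·[f(x_0) + 2f(x_1) + 2f(x_2) + f(x_3)].
Sum ≈ 4.1738.

4.1738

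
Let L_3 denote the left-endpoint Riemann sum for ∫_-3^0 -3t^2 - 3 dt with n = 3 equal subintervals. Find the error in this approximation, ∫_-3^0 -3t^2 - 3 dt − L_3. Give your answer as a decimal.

15

Exact integral: ∫_-3^0 f(t) dt = -36.
L_3 = -51.
Error = -36 − (-51) = 15.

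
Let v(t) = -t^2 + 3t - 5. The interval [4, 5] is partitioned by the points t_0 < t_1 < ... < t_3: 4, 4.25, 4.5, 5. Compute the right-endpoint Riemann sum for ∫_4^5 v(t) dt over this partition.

Subinterval widths: 0.25, 0.25, 0.5.
Right endpoints: 4.25, 4.5, 5.
v(4.25) = -10.3125, v(4.5) = -11.75, v(5) = -15.
Sum = Σ Δt_i · v(t_i).
Sum = -13.015625.

-13.015625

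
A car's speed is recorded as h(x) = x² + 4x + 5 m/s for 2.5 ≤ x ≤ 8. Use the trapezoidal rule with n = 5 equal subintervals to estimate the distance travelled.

Δx = (8 − 2.5)/5 = 1.1.
h(2.5) = 21.25, h(3.6) = 32.36, h(4.7) = 45.89, h(5.8) = 61.84, h(6.9) = 80.21, h(8) = 101.
T_5 = (Δx/2)·[h(x_0) + 2h(x_1) + ... + 2h(x_{4}) + h(x_5)].
Sum = 309.5675.

309.5675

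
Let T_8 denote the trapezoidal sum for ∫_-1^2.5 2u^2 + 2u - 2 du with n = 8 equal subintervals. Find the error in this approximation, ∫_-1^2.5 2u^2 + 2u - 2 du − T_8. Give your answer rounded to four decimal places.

-0.2233

Exact integral: ∫_-1^2.5 f(u) du ≈ 9.333333.
T_8 ≈ 9.556641.
Error ≈ 9.333333 − 9.556641 ≈ -0.2233.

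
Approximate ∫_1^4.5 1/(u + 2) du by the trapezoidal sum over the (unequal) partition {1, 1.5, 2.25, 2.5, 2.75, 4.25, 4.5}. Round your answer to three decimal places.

0.779

Subinterval widths: 0.5, 0.75, 0.25, 0.25, 1.5, 0.25.
f(1) = 1/3, f(1.5) = 2/7, f(2.25) = 4/17, f(2.5) = 2/9, f(2.75) = 4/19, f(4.25) = 0.16, f(4.5) = 2/13.
On each subinterval the trapezoid contributes (Δu_i/2)·[f(u_{i-1}) + f(u_i)].
Sum ≈ 0.779.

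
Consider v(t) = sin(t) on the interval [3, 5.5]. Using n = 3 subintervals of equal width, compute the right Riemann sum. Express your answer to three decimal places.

-1.952

Δt = (5.5 − 3)/3 = 5/6.
Right endpoints: 23/6, 14/3, 5.5.
v(23/6) ≈ -0.638, v(14/3) ≈ -0.999, v(5.5) ≈ -0.706.
Sum = Δt · [v(23/6) + v(14/3) + v(5.5)].
Sum ≈ -1.952.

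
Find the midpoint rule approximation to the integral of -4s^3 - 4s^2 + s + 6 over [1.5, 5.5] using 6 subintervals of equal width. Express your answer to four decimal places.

-1082.5185

Δs = (5.5 − 1.5)/6 = 2/3.
Midpoints: 11/6, 2.5, 19/6, 23/6, 4.5, 31/6.
f(11/6) = -817/27, f(2.5) = -79, f(19/6) = -4265/27, f(23/6) = -7405/27, f(4.5) = -435, f(31/6) = -17477/27.
Sum = Δs · [f(11/6) + f(2.5) + f(19/6) + ...].
Sum ≈ -1082.5185.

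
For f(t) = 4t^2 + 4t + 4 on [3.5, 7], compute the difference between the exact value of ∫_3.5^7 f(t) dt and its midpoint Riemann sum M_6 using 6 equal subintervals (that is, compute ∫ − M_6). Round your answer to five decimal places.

0.39699

Exact integral: ∫_3.5^7 f(t) dt ≈ 487.6666667.
M_6 ≈ 487.2696759.
Error ≈ 487.6666667 − 487.2696759 ≈ 0.39699.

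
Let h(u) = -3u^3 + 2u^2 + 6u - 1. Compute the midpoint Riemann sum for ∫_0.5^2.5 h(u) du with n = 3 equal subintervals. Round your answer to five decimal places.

Δu = (2.5 − 0.5)/3 = 2/3.
Midpoints: 5/6, 1.5, 13/6.
h(5/6) = 263/72, h(1.5) = 2.375, h(13/6) = -9.125.
Sum = Δu · [h(5/6) + h(1.5) + h(13/6)].
Sum ≈ -2.06481.

-2.06481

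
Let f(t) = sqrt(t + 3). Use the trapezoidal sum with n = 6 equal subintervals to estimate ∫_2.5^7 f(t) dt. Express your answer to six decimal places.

12.480175

Δt = (7 − 2.5)/6 = 0.75.
f(2.5) ≈ 2.345208, f(3.25) ≈ 2.500000, f(4) ≈ 2.645751, f(4.75) ≈ 2.783882, f(5.5) ≈ 2.915476, f(6.25) ≈ 3.041381, f(7) ≈ 3.162278.
T_6 = (Δt/2)·[f(t_0) + 2f(t_1) + ... + 2f(t_{5}) + f(t_6)].
Sum ≈ 12.480175.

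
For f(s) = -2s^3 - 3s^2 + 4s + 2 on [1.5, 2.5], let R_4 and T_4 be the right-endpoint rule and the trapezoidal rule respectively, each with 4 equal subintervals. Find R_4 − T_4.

R_4 = -23.46875.
T_4 = -19.40625.
R_4 − T_4 = -4.0625.

-4.0625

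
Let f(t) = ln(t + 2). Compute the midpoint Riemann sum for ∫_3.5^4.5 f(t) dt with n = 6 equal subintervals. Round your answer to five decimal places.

1.79063

Δt = (4.5 − 3.5)/6 = 1/6.
Midpoints: 43/12, 3.75, 47/12, 49/12, 4.25, 53/12.
f(43/12) ≈ 1.71979, f(3.75) ≈ 1.74920, f(47/12) ≈ 1.77777, f(49/12) ≈ 1.80555, f(4.25) ≈ 1.83258, f(53/12) ≈ 1.85890.
Sum = Δt · [f(43/12) + f(3.75) + f(47/12) + ...].
Sum ≈ 1.79063.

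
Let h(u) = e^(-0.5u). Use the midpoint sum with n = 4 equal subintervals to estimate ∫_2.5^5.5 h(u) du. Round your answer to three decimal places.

0.443

Δu = (5.5 − 2.5)/4 = 0.75.
Midpoints: 2.875, 3.625, 4.375, 5.125.
h(2.875) ≈ 0.238, h(3.625) ≈ 0.163, h(4.375) ≈ 0.112, h(5.125) ≈ 0.077.
Sum = Δu · [h(2.875) + h(3.625) + h(4.375) + h(5.125)].
Sum ≈ 0.443.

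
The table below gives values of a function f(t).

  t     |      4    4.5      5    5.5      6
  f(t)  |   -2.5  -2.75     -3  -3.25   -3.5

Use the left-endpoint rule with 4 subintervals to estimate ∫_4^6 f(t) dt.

-5.75

Δt = 0.5.
Sum = 0.5·[(-2.5) + (-2.75) + (-3) + (-3.25)] = -5.75.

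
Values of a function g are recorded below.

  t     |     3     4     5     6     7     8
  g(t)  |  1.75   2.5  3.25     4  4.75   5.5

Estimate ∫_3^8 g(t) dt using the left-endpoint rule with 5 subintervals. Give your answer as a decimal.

16.25

Δt = 1.
Sum = 1·[1.75 + 2.5 + 3.25 + 4 + 4.75] = 16.25.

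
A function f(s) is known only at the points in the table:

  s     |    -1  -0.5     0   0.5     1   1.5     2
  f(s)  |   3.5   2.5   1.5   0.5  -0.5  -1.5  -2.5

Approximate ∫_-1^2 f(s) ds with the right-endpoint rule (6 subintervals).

Δs = 0.5.
Sum = 0.5·[2.5 + 1.5 + 0.5 + (-0.5) + (-1.5) + (-2.5)] = 0.

0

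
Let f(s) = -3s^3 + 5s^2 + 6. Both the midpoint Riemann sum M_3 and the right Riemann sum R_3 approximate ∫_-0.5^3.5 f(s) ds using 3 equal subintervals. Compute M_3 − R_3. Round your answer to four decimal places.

M_3 ≈ -11.796296.
R_3 ≈ -72.907407.
M_3 − R_3 ≈ 61.1111.

61.1111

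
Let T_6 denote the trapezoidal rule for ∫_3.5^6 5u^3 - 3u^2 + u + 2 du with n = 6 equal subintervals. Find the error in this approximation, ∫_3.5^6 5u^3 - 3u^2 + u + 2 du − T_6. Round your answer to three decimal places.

Exact integral: ∫_3.5^6 f(u) du = 1276.171875.
T_6 ≈ 1281.10894.
Error ≈ 1276.171875 − 1281.10894 ≈ -4.937.

-4.937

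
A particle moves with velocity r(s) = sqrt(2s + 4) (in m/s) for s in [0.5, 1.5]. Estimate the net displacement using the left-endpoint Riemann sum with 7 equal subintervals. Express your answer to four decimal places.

2.4173

Δs = (1.5 − 0.5)/7 = 1/7.
Left endpoints: 0.5, 9/14, 11/14, 13/14, 15/14, 17/14, 19/14.
r(0.5) ≈ 2.2361, r(9/14) ≈ 2.2991, r(11/14) ≈ 2.3604, r(13/14) ≈ 2.4202, r(15/14) ≈ 2.4785, r(17/14) ≈ 2.5355, r(19/14) ≈ 2.5912.
Sum = Δs · [r(0.5) + r(9/14) + r(11/14) + ...].
Sum ≈ 2.4173.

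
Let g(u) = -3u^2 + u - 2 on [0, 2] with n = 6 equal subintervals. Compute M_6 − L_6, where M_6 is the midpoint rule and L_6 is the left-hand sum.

M_6 ≈ -9.944444.
L_6 ≈ -8.444444.
M_6 − L_6 = -1.5.

-1.5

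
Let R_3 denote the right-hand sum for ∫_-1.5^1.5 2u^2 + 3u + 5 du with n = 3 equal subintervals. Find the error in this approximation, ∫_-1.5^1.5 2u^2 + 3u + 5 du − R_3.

-5.5

Exact integral: ∫_-1.5^1.5 f(u) du = 19.5.
R_3 = 25.
Error = 19.5 − 25 = -5.5.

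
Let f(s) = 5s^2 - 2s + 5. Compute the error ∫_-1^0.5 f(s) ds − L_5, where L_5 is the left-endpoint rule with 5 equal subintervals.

Exact integral: ∫_-1^0.5 f(s) ds = 10.125.
L_5 = 11.25.
Error = 10.125 − 11.25 = -1.125.

-1.125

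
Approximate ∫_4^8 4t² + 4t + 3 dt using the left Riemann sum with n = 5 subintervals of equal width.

Δt = (8 − 4)/5 = 0.8.
Left endpoints: 4, 4.8, 5.6, 6.4, 7.2.
f(4) = 83, f(4.8) = 114.36, f(5.6) = 150.84, f(6.4) = 192.44, f(7.2) = 239.16.
Sum = Δt · [f(4) + f(4.8) + f(5.6) + f(6.4) + f(7.2)].
Sum = 623.84.

623.84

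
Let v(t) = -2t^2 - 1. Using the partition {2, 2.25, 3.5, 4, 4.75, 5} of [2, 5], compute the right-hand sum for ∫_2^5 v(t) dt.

-98.5

Subinterval widths: 0.25, 1.25, 0.5, 0.75, 0.25.
Right endpoints: 2.25, 3.5, 4, 4.75, 5.
v(2.25) = -11.125, v(3.5) = -25.5, v(4) = -33, v(4.75) = -46.125, v(5) = -51.
Sum = Σ Δt_i · v(t_i).
Sum = -98.5.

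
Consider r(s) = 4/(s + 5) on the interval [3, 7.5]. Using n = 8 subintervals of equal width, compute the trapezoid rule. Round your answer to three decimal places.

Δs = (7.5 − 3)/8 = 0.5625.
r(3) = 0.5, r(3.5625) = 64/137, r(4.125) = 32/73, r(4.6875) = 64/155, r(5.25) = 16/41, r(5.8125) = 64/173, r(6.375) = 32/91, r(6.9375) = 64/191, r(7.5) = 0.32.
T_8 = (Δs/2)·[r(s_0) + 2r(s_1) + ... + 2r(s_{7}) + r(s_8)].
Sum ≈ 1.786.

1.786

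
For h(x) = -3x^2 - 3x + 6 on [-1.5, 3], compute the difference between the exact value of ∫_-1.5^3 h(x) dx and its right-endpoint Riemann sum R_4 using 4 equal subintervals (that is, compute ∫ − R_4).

21.83203125

Exact integral: ∫_-1.5^3 h(x) dx = -13.5.
R_4 = -35.33203125.
Error = -13.5 − (-35.33203125) = 21.83203125.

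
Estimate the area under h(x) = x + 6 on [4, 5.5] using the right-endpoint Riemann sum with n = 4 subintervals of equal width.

Δx = (5.5 − 4)/4 = 0.375.
Right endpoints: 4.375, 4.75, 5.125, 5.5.
h(4.375) = 10.375, h(4.75) = 10.75, h(5.125) = 11.125, h(5.5) = 11.5.
Sum = Δx · [h(4.375) + h(4.75) + h(5.125) + h(5.5)].
Sum = 16.40625.

16.40625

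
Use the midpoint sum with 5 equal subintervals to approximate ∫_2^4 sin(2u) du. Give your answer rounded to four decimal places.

Δu = (4 − 2)/5 = 0.4.
Midpoints: 2.2, 2.6, 3, 3.4, 3.8.
f(2.2) ≈ -0.9516, f(2.6) ≈ -0.8835, f(3) ≈ -0.2794, f(3.4) ≈ 0.4941, f(3.8) ≈ 0.9679.
Sum = Δu · [f(2.2) + f(2.6) + f(3) + f(3.4) + f(3.8)].
Sum ≈ -0.2610.

-0.2610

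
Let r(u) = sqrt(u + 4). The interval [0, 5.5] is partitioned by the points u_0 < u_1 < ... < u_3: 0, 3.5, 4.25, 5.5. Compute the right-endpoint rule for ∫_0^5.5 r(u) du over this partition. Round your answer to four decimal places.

Subinterval widths: 3.5, 0.75, 1.25.
Right endpoints: 3.5, 4.25, 5.5.
r(3.5) ≈ 2.7386, r(4.25) ≈ 2.8723, r(5.5) ≈ 3.0822.
Sum = Σ Δu_i · r(u_i).
Sum ≈ 15.5921.

15.5921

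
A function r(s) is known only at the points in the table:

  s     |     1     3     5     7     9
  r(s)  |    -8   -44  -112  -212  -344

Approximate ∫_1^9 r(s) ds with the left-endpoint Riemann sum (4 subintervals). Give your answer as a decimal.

-752

Δs = 2.
Sum = 2·[(-8) + (-44) + (-112) + (-212)] = -752.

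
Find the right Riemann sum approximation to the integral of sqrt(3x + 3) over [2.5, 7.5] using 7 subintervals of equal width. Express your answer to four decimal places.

21.6936

Δx = (7.5 − 2.5)/7 = 5/7.
Right endpoints: 45/14, 55/14, 65/14, 75/14, 85/14, 95/14, 7.5.
f(45/14) ≈ 3.5557, f(55/14) ≈ 3.8452, f(65/14) ≈ 4.1144, f(75/14) ≈ 4.3671, f(85/14) ≈ 4.6059, f(95/14) ≈ 4.8329, f(7.5) ≈ 5.0498.
Sum = Δx · [f(45/14) + f(55/14) + f(65/14) + ...].
Sum ≈ 21.6936.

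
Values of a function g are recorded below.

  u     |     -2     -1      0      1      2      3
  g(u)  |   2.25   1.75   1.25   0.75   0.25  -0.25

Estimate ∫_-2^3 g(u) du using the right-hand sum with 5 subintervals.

3.75

Δu = 1.
Sum = 1·[1.75 + 1.25 + 0.75 + 0.25 + (-0.25)] = 3.75.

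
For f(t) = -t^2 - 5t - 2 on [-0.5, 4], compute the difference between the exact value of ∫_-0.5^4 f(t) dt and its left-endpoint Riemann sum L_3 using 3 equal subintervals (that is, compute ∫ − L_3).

-27

Exact integral: ∫_-0.5^4 f(t) dt = -69.75.
L_3 = -42.75.
Error = -69.75 − (-42.75) = -27.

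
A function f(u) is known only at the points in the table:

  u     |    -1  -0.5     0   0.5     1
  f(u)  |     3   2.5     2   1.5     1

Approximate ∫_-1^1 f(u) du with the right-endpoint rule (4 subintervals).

Δu = 0.5.
Sum = 0.5·[2.5 + 2 + 1.5 + 1] = 3.5.

3.5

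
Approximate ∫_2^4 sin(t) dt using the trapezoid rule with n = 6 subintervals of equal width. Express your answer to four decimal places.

0.2353

Δt = (4 − 2)/6 = 1/3.
f(2) ≈ 0.9093, f(7/3) ≈ 0.7231, f(8/3) ≈ 0.4573, f(3) ≈ 0.1411, f(10/3) ≈ -0.1906, f(11/3) ≈ -0.5013, f(4) ≈ -0.7568.
T_6 = (Δt/2)·[f(t_0) + 2f(t_1) + ... + 2f(t_{5}) + f(t_6)].
Sum ≈ 0.2353.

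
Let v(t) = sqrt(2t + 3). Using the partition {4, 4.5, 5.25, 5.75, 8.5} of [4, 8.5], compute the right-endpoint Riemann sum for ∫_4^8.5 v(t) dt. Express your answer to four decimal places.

Subinterval widths: 0.5, 0.75, 0.5, 2.75.
Right endpoints: 4.5, 5.25, 5.75, 8.5.
v(4.5) ≈ 3.4641, v(5.25) ≈ 3.6742, v(5.75) ≈ 3.8079, v(8.5) ≈ 4.4721.
Sum = Σ Δt_i · v(t_i).
Sum ≈ 18.6900.

18.6900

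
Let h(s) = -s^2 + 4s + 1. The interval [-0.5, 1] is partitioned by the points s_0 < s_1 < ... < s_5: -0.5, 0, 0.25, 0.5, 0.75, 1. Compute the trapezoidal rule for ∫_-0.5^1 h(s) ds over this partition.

Subinterval widths: 0.5, 0.25, 0.25, 0.25, 0.25.
h(-0.5) = -1.25, h(0) = 1, h(0.25) = 1.9375, h(0.5) = 2.75, h(0.75) = 3.4375, h(1) = 4.
On each subinterval the trapezoid contributes (Δs_i/2)·[h(s_{i-1}) + h(s_i)].
Sum = 2.59375.

2.59375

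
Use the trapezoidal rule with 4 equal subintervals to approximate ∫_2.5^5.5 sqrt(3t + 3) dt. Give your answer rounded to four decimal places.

11.5689

Δt = (5.5 − 2.5)/4 = 0.75.
f(2.5) ≈ 3.2404, f(3.25) ≈ 3.5707, f(4) ≈ 3.8730, f(4.75) ≈ 4.1533, f(5.5) ≈ 4.4159.
T_4 = (Δt/2)·[f(t_0) + 2f(t_1) + 2f(t_2) + 2f(t_3) + f(t_4)].
Sum ≈ 11.5689.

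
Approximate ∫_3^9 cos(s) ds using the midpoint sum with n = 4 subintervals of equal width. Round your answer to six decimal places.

0.298177

Δs = (9 − 3)/4 = 1.5.
Midpoints: 3.75, 5.25, 6.75, 8.25.
f(3.75) ≈ -0.820559, f(5.25) ≈ 0.512085, f(6.75) ≈ 0.893006, f(8.25) ≈ -0.385748.
Sum = Δs · [f(3.75) + f(5.25) + f(6.75) + f(8.25)].
Sum ≈ 0.298177.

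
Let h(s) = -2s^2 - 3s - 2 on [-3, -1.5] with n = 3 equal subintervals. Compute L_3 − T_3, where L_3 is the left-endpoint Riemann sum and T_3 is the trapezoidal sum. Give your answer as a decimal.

L_3 = -11.
T_3 = -8.75.
L_3 − T_3 = -2.25.

-2.25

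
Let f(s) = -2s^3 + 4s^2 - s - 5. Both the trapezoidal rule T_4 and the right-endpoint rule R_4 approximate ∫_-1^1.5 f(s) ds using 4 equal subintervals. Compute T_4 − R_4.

T_4 ≈ -8.916016.
R_4 ≈ -10.869141.
T_4 − R_4 = 1.953125.

1.953125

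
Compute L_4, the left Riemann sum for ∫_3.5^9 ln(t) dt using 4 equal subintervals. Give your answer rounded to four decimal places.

9.2137

Δt = (9 − 3.5)/4 = 1.375.
Left endpoints: 3.5, 4.875, 6.25, 7.625.
f(3.5) ≈ 1.2528, f(4.875) ≈ 1.5841, f(6.25) ≈ 1.8326, f(7.625) ≈ 2.0314.
Sum = Δt · [f(3.5) + f(4.875) + f(6.25) + f(7.625)].
Sum ≈ 9.2137.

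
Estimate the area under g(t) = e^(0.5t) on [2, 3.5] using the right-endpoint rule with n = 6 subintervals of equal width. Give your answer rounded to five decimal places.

6.46009

Δt = (3.5 − 2)/6 = 0.25.
Right endpoints: 2.25, 2.5, 2.75, 3, 3.25, 3.5.
g(2.25) ≈ 3.08022, g(2.5) ≈ 3.49034, g(2.75) ≈ 3.95508, g(3) ≈ 4.48169, g(3.25) ≈ 5.07842, g(3.5) ≈ 5.75460.
Sum = Δt · [g(2.25) + g(2.5) + g(2.75) + ...].
Sum ≈ 6.46009.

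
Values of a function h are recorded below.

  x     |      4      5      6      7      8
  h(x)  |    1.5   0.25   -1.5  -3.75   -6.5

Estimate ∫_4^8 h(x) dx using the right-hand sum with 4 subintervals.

-11.5

Δx = 1.
Sum = 1·[0.25 + (-1.5) + (-3.75) + (-6.5)] = -11.5.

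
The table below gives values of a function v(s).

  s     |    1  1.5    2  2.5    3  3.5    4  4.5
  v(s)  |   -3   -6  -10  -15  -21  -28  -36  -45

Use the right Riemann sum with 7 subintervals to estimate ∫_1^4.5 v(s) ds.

-80.5

Δs = 0.5.
Sum = 0.5·[(-6) + (-10) + (-15) + (-21) + (-28) + (-36) + (-45)] = -80.5.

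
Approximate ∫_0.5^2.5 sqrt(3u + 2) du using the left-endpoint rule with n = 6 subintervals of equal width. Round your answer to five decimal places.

4.84699

Δu = (2.5 − 0.5)/6 = 1/3.
Left endpoints: 0.5, 5/6, 7/6, 1.5, 11/6, 13/6.
f(0.5) ≈ 1.87083, f(5/6) ≈ 2.12132, f(7/6) ≈ 2.34521, f(1.5) ≈ 2.54951, f(11/6) ≈ 2.73861, f(13/6) ≈ 2.91548.
Sum = Δu · [f(0.5) + f(5/6) + f(7/6) + ...].
Sum ≈ 4.84699.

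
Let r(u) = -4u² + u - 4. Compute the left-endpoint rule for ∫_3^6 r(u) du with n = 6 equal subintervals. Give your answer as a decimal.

Δu = (6 − 3)/6 = 0.5.
Left endpoints: 3, 3.5, 4, 4.5, 5, 5.5.
r(3) = -37, r(3.5) = -49.5, r(4) = -64, r(4.5) = -80.5, r(5) = -99, r(5.5) = -119.5.
Sum = Δu · [r(3) + r(3.5) + r(4) + ...].
Sum = -224.75.

-224.75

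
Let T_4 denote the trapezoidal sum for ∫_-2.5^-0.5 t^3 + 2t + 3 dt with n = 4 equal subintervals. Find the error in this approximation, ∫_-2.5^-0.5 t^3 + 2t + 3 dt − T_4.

Exact integral: ∫_-2.5^-0.5 f(t) dt = -9.75.
T_4 = -10.125.
Error = -9.75 − (-10.125) = 0.375.

0.375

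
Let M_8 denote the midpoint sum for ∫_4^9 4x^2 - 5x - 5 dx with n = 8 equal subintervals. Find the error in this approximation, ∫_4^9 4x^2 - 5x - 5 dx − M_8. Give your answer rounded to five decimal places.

Exact integral: ∫_4^9 f(x) dx ≈ 699.1666667.
M_8 = 698.515625.
Error ≈ 699.1666667 − 698.515625 ≈ 0.65104.

0.65104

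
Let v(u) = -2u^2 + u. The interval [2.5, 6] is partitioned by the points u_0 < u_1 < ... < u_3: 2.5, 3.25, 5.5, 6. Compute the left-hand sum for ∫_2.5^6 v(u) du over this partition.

-75.21875

Subinterval widths: 0.75, 2.25, 0.5.
Left endpoints: 2.5, 3.25, 5.5.
v(2.5) = -10, v(3.25) = -17.875, v(5.5) = -55.
Sum = Σ Δu_i · v(u_i).
Sum = -75.21875.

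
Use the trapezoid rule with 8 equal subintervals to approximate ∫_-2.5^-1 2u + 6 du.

Δu = (-1 − (-2.5))/8 = 0.1875.
f(-2.5) = 1, f(-2.3125) = 1.375, f(-2.125) = 1.75, f(-1.9375) = 2.125, f(-1.75) = 2.5, f(-1.5625) = 2.875, f(-1.375) = 3.25, f(-1.1875) = 3.625, f(-1) = 4.
T_8 = (Δu/2)·[f(u_0) + 2f(u_1) + ... + 2f(u_{7}) + f(u_8)].
Sum = 3.75.

3.75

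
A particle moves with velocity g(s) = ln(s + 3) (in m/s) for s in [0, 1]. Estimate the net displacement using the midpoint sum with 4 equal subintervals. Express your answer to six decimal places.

1.249557

Δs = (1 − 0)/4 = 0.25.
Midpoints: 0.125, 0.375, 0.625, 0.875.
g(0.125) ≈ 1.139434, g(0.375) ≈ 1.216395, g(0.625) ≈ 1.287854, g(0.875) ≈ 1.354546.
Sum = Δs · [g(0.125) + g(0.375) + g(0.625) + g(0.875)].
Sum ≈ 1.249557.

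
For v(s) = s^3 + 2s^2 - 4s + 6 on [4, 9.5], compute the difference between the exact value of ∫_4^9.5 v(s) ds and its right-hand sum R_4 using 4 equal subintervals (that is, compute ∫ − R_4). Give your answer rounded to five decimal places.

Exact integral: ∫_4^9.5 v(s) ds ≈ 2385.6822917.
R_4 ≈ 3056.6572266.
Error ≈ 2385.6822917 − 3056.6572266 ≈ -670.97493.

-670.97493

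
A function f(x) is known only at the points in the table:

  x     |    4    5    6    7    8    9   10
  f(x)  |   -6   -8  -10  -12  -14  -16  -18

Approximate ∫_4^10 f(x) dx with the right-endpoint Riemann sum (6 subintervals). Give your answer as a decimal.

-78

Δx = 1.
Sum = 1·[(-8) + (-10) + (-12) + (-14) + (-16) + (-18)] = -78.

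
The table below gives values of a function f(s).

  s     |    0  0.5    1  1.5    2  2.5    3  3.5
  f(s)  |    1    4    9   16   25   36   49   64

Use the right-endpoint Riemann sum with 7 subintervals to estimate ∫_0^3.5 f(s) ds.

101.5

Δs = 0.5.
Sum = 0.5·[4 + 9 + 16 + 25 + 36 + 49 + 64] = 101.5.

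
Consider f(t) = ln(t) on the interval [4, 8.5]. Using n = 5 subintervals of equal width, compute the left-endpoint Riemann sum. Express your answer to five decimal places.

Δt = (8.5 − 4)/5 = 0.9.
Left endpoints: 4, 4.9, 5.8, 6.7, 7.6.
f(4) ≈ 1.38629, f(4.9) ≈ 1.58924, f(5.8) ≈ 1.75786, f(6.7) ≈ 1.90211, f(7.6) ≈ 2.02815.
Sum = Δt · [f(4) + f(4.9) + f(5.8) + f(6.7) + f(7.6)].
Sum ≈ 7.79728.

7.79728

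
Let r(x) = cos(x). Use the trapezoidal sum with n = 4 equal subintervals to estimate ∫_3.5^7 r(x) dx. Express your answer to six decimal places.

Δx = (7 − 3.5)/4 = 0.875.
r(3.5) ≈ -0.936457, r(4.375) ≈ -0.331024, r(5.25) ≈ 0.512085, r(6.125) ≈ 0.987515, r(7) ≈ 0.753902.
T_4 = (Δx/2)·[r(x_0) + 2r(x_1) + 2r(x_2) + 2r(x_3) + r(x_4)].
Sum ≈ 0.942636.

0.942636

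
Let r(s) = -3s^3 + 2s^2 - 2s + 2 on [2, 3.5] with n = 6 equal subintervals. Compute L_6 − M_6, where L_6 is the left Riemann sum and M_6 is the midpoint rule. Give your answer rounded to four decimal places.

L_6 = -71.51171875.
M_6 ≈ -82.369141.
L_6 − M_6 ≈ 10.8574.

10.8574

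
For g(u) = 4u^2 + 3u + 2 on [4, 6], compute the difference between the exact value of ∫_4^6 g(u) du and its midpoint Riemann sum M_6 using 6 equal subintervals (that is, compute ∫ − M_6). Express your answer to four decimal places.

Exact integral: ∫_4^6 g(u) du ≈ 236.666667.
M_6 ≈ 236.592593.
Error ≈ 236.666667 − 236.592593 ≈ 0.0741.

0.0741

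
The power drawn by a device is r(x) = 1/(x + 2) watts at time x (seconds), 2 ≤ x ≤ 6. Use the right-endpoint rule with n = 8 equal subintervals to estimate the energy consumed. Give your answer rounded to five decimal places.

0.66287

Δx = (6 − 2)/8 = 0.5.
Right endpoints: 2.5, 3, 3.5, 4, 4.5, 5, 5.5, 6.
r(2.5) = 2/9, r(3) = 0.2, r(3.5) = 2/11, r(4) = 1/6, r(4.5) = 2/13, r(5) = 1/7, r(5.5) = 2/15, r(6) = 0.125.
Sum = Δx · [r(2.5) + r(3) + r(3.5) + ...].
Sum ≈ 0.66287.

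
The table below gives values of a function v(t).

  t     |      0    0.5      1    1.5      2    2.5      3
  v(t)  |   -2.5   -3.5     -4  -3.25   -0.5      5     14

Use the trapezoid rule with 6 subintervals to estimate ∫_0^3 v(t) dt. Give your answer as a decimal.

Δt = 0.5.
T_6 = (0.5/2)·[(-2.5) + 2·(-3.5) + 2·(-4) + 2·(-3.25) + 2·(-0.5) + 2·5 + 14] = -0.25.

-0.25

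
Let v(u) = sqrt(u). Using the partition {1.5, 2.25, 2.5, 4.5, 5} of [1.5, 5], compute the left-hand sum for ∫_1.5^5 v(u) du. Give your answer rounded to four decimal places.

Subinterval widths: 0.75, 0.25, 2, 0.5.
Left endpoints: 1.5, 2.25, 2.5, 4.5.
v(1.5) ≈ 1.2247, v(2.25) ≈ 1.5000, v(2.5) ≈ 1.5811, v(4.5) ≈ 2.1213.
Sum = Σ Δu_i · v(u_i).
Sum ≈ 5.5165.

5.5165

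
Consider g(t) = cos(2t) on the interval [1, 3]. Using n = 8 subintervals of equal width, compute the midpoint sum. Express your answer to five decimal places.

Δt = (3 − 1)/8 = 0.25.
Midpoints: 1.125, 1.375, 1.625, 1.875, 2.125, 2.375, 2.625, 2.875.
g(1.125) ≈ -0.62817, g(1.375) ≈ -0.92430, g(1.625) ≈ -0.99413, g(1.875) ≈ -0.82056, g(2.125) ≈ -0.44609, g(2.375) ≈ 0.03760, g(2.625) ≈ 0.51209, g(2.875) ≈ 0.86119.
Sum = Δt · [g(1.125) + g(1.375) + g(1.625) + ...].
Sum ≈ -0.60059.

-0.60059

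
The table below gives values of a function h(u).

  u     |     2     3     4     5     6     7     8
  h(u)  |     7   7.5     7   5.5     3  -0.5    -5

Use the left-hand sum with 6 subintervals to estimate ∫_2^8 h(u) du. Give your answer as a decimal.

29.5

Δu = 1.
Sum = 1·[7 + 7.5 + 7 + 5.5 + 3 + (-0.5)] = 29.5.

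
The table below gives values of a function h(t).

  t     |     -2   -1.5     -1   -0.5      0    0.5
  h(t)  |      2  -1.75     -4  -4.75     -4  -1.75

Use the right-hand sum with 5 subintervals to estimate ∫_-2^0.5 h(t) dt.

Δt = 0.5.
Sum = 0.5·[(-1.75) + (-4) + (-4.75) + (-4) + (-1.75)] = -8.125.

-8.125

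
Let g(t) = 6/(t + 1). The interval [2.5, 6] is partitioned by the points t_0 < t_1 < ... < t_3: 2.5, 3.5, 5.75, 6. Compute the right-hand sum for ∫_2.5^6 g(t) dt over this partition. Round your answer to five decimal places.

Subinterval widths: 1, 2.25, 0.25.
Right endpoints: 3.5, 5.75, 6.
g(3.5) = 4/3, g(5.75) = 8/9, g(6) = 6/7.
Sum = Σ Δt_i · g(t_i).
Sum ≈ 3.54762.

3.54762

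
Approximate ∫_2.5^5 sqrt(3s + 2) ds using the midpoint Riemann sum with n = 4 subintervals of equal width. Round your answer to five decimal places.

9.07129

Δs = (5 − 2.5)/4 = 0.625.
Midpoints: 2.8125, 3.4375, 4.0625, 4.6875.
f(2.8125) ≈ 3.23071, f(3.4375) ≈ 3.50892, f(4.0625) ≈ 3.76663, f(4.6875) ≈ 4.00780.
Sum = Δs · [f(2.8125) + f(3.4375) + f(4.0625) + f(4.6875)].
Sum ≈ 9.07129.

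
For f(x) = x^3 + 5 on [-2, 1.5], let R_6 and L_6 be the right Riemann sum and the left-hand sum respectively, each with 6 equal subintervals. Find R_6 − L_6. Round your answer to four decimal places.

R_6 ≈ 17.934462.
L_6 ≈ 11.299045.
R_6 − L_6 ≈ 6.6354.

6.6354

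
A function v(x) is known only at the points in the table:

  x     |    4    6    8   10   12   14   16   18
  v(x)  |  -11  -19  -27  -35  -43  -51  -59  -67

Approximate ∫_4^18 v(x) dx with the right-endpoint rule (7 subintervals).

Δx = 2.
Sum = 2·[(-19) + (-27) + (-35) + (-43) + (-51) + (-59) + (-67)] = -602.

-602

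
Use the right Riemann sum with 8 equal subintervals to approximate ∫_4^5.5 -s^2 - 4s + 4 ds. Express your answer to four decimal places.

-58.5322

Δs = (5.5 − 4)/8 = 0.1875.
Right endpoints: 4.1875, 4.375, 4.5625, 4.75, 4.9375, 5.125, 5.3125, 5.5.
f(4.1875) = -30.28515625, f(4.375) = -32.640625, f(4.5625) = -35.06640625, f(4.75) = -37.5625, f(4.9375) = -40.12890625, f(5.125) = -42.765625, f(5.3125) = -45.47265625, f(5.5) = -48.25.
Sum = Δs · [f(4.1875) + f(4.375) + f(4.5625) + ...].
Sum ≈ -58.5322.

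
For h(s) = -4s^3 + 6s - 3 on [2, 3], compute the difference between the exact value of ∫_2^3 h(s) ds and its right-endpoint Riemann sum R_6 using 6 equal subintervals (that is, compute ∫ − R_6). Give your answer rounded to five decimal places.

5.97222

Exact integral: ∫_2^3 h(s) ds = -53.
R_6 ≈ -58.9722222.
Error ≈ -53 − (-58.9722222) ≈ 5.97222.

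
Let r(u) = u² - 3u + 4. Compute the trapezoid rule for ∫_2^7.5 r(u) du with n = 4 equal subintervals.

Δu = (7.5 − 2)/4 = 1.375.
r(2) = 2, r(3.375) = 5.265625, r(4.75) = 12.3125, r(6.125) = 23.140625, r(7.5) = 37.75.
T_4 = (Δu/2)·[r(u_0) + 2r(u_1) + 2r(u_2) + 2r(u_3) + r(u_4)].
Sum = 83.31640625.

83.31640625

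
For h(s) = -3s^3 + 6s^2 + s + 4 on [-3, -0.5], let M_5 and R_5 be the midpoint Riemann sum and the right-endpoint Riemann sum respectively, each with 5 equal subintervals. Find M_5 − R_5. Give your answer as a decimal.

29.2578125

M_5 = 118.9453125.
R_5 = 89.6875.
M_5 − R_5 = 29.2578125.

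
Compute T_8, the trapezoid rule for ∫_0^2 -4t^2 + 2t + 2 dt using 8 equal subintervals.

-2.75

Δt = (2 − 0)/8 = 0.25.
f(0) = 2, f(0.25) = 2.25, f(0.5) = 2, f(0.75) = 1.25, f(1) = 0, f(1.25) = -1.75, f(1.5) = -4, f(1.75) = -6.75, f(2) = -10.
T_8 = (Δt/2)·[f(t_0) + 2f(t_1) + ... + 2f(t_{7}) + f(t_8)].
Sum = -2.75.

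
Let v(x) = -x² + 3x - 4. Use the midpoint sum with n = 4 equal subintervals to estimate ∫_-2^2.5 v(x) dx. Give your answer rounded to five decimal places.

-22.02539

Δx = (2.5 − (-2))/4 = 1.125.
Midpoints: -1.4375, -0.3125, 0.8125, 1.9375.
v(-1.4375) = -10.37890625, v(-0.3125) = -5.03515625, v(0.8125) = -2.22265625, v(1.9375) = -1.94140625.
Sum = Δx · [v(-1.4375) + v(-0.3125) + v(0.8125) + v(1.9375)].
Sum ≈ -22.02539.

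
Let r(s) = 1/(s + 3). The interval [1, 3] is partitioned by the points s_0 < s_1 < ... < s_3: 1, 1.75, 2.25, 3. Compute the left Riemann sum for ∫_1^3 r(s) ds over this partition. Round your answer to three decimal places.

0.436

Subinterval widths: 0.75, 0.5, 0.75.
Left endpoints: 1, 1.75, 2.25.
r(1) = 0.25, r(1.75) = 4/19, r(2.25) = 4/21.
Sum = Σ Δs_i · r(s_i).
Sum ≈ 0.436.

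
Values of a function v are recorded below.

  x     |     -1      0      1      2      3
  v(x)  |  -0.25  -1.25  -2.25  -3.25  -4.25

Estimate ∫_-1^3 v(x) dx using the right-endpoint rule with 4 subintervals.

-11

Δx = 1.
Sum = 1·[(-1.25) + (-2.25) + (-3.25) + (-4.25)] = -11.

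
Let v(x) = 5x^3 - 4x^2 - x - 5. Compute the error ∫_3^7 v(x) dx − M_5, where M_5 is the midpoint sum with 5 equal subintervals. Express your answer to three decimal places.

15.147

Exact integral: ∫_3^7 v(x) dx ≈ 2438.66667.
M_5 = 2423.52.
Error ≈ 2438.66667 − 2423.52 ≈ 15.147.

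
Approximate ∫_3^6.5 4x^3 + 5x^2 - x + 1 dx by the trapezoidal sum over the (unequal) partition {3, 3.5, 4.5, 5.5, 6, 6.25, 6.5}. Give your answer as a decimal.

2126.1875

Subinterval widths: 0.5, 1, 1, 0.5, 0.25, 0.25.
f(3) = 151, f(3.5) = 230.25, f(4.5) = 462.25, f(5.5) = 812.25, f(6) = 1039, f(6.25) = 1166.625, f(6.5) = 1304.25.
On each subinterval the trapezoid contributes (Δx_i/2)·[f(x_{i-1}) + f(x_i)].
Sum = 2126.1875.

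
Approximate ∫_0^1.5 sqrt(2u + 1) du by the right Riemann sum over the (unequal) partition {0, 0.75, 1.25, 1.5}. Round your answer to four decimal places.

2.6213

Subinterval widths: 0.75, 0.5, 0.25.
Right endpoints: 0.75, 1.25, 1.5.
f(0.75) ≈ 1.5811, f(1.25) ≈ 1.8708, f(1.5) ≈ 2.0000.
Sum = Σ Δu_i · f(u_i).
Sum ≈ 2.6213.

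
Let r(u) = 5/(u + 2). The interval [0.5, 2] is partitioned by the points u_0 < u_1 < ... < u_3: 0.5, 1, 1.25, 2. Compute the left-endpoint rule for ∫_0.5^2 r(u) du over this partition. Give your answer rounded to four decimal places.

2.5705

Subinterval widths: 0.5, 0.25, 0.75.
Left endpoints: 0.5, 1, 1.25.
r(0.5) = 2, r(1) = 5/3, r(1.25) = 20/13.
Sum = Σ Δu_i · r(u_i).
Sum ≈ 2.5705.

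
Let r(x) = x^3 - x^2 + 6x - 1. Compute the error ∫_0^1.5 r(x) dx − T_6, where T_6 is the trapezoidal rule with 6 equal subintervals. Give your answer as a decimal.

-0.01953125

Exact integral: ∫_0^1.5 r(x) dx = 5.390625.
T_6 = 5.41015625.
Error = 5.390625 − 5.41015625 = -0.01953125.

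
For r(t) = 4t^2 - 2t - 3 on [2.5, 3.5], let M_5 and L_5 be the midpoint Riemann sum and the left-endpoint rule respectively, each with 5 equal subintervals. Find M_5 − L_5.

M_5 = 27.32.
L_5 = 25.16.
M_5 − L_5 = 2.16.

2.16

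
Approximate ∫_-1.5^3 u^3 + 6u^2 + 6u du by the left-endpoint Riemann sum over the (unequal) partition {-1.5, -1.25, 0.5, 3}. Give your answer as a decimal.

11.70703125

Subinterval widths: 0.25, 1.75, 2.5.
Left endpoints: -1.5, -1.25, 0.5.
f(-1.5) = 1.125, f(-1.25) = -0.078125, f(0.5) = 4.625.
Sum = Σ Δu_i · f(u_i).
Sum = 11.70703125.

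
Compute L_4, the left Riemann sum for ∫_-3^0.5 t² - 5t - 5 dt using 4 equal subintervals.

25.34765625

Δt = (0.5 − (-3))/4 = 0.875.
Left endpoints: -3, -2.125, -1.25, -0.375.
f(-3) = 19, f(-2.125) = 10.140625, f(-1.25) = 2.8125, f(-0.375) = -2.984375.
Sum = Δt · [f(-3) + f(-2.125) + f(-1.25) + f(-0.375)].
Sum = 25.34765625.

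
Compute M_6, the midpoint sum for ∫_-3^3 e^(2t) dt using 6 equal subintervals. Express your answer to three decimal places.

171.641

Δt = (3 − (-3))/6 = 1.
Midpoints: -2.5, -1.5, -0.5, 0.5, 1.5, 2.5.
f(-2.5) ≈ 0.007, f(-1.5) ≈ 0.050, f(-0.5) ≈ 0.368, f(0.5) ≈ 2.718, f(1.5) ≈ 20.086, f(2.5) ≈ 148.413.
Sum = Δt · [f(-2.5) + f(-1.5) + f(-0.5) + ...].
Sum ≈ 171.641.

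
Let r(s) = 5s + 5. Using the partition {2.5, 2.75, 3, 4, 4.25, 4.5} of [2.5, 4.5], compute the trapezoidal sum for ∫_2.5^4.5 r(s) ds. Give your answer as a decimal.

Subinterval widths: 0.25, 0.25, 1, 0.25, 0.25.
r(2.5) = 17.5, r(2.75) = 18.75, r(3) = 20, r(4) = 25, r(4.25) = 26.25, r(4.5) = 27.5.
On each subinterval the trapezoid contributes (Δs_i/2)·[r(s_{i-1}) + r(s_i)].
Sum = 45.

45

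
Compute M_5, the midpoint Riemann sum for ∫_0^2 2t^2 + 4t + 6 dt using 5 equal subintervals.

Δt = (2 − 0)/5 = 0.4.
Midpoints: 0.2, 0.6, 1, 1.4, 1.8.
f(0.2) = 6.88, f(0.6) = 9.12, f(1) = 12, f(1.4) = 15.52, f(1.8) = 19.68.
Sum = Δt · [f(0.2) + f(0.6) + f(1) + f(1.4) + f(1.8)].
Sum = 25.28.

25.28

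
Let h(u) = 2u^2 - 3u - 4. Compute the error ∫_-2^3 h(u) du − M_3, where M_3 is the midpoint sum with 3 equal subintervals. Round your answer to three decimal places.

Exact integral: ∫_-2^3 h(u) du ≈ -4.16667.
M_3 ≈ -6.48148.
Error ≈ -4.16667 − (-6.48148) ≈ 2.315.

2.315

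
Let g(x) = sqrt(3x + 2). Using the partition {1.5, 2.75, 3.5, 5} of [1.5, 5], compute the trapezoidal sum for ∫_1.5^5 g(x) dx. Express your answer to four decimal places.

Subinterval widths: 1.25, 0.75, 1.5.
g(1.5) ≈ 2.5495, g(2.75) ≈ 3.2016, g(3.5) ≈ 3.5355, g(5) ≈ 4.1231.
On each subinterval the trapezoid contributes (Δx_i/2)·[g(x_{i-1}) + g(x_i)].
Sum ≈ 11.8648.

11.8648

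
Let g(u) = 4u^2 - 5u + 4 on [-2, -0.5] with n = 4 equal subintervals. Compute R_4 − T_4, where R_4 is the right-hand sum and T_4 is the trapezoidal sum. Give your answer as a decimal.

R_4 = 21.796875.
T_4 = 26.015625.
R_4 − T_4 = -4.21875.

-4.21875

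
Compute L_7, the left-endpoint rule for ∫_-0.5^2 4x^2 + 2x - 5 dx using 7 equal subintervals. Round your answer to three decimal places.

Δx = (2 − (-0.5))/7 = 5/14.
Left endpoints: -0.5, -1/7, 3/14, 4/7, 13/14, 9/7, 23/14.
f(-0.5) = -5, f(-1/7) = -255/49, f(3/14) = -215/49, f(4/7) = -125/49, f(13/14) = 15/49, f(9/7) = 205/49, f(23/14) = 445/49.
Sum = Δx · [f(-0.5) + f(-1/7) + f(3/14) + ...].
Sum ≈ -1.276.

-1.276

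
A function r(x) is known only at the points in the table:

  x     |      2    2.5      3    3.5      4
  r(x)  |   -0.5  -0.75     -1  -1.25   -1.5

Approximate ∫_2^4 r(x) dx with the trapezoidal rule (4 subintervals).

Δx = 0.5.
T_4 = (0.5/2)·[(-0.5) + 2·(-0.75) + 2·(-1) + 2·(-1.25) + (-1.5)] = -2.

-2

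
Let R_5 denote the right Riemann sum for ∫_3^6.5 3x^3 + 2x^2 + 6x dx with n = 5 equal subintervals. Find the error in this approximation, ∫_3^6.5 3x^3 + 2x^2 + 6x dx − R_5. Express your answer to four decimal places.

-303.4223

Exact integral: ∫_3^6.5 f(x) dx ≈ 1542.880208.
R_5 = 1846.3025.
Error ≈ 1542.880208 − 1846.3025 ≈ -303.4223.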